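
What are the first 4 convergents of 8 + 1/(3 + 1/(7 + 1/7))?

8/1, 25/3, 183/22, 1306/157

Using the convergent recurrence p_i = a_i*p_{i-1} + p_{i-2}, q_i = a_i*q_{i-1} + q_{i-2} with p_{-2}=0, p_{-1}=1, q_{-2}=1, q_{-1}=0:
  i=0: a_0=8, p_0 = 8*1 + 0 = 8, q_0 = 8*0 + 1 = 1.
  i=1: a_1=3, p_1 = 3*8 + 1 = 25, q_1 = 3*1 + 0 = 3.
  i=2: a_2=7, p_2 = 7*25 + 8 = 183, q_2 = 7*3 + 1 = 22.
  i=3: a_3=7, p_3 = 7*183 + 25 = 1306, q_3 = 7*22 + 3 = 157.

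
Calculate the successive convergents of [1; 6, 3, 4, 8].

Using the convergent recurrence p_i = a_i*p_{i-1} + p_{i-2}, q_i = a_i*q_{i-1} + q_{i-2} with p_{-2}=0, p_{-1}=1, q_{-2}=1, q_{-1}=0:
  i=0: a_0=1, p_0 = 1*1 + 0 = 1, q_0 = 1*0 + 1 = 1.
  i=1: a_1=6, p_1 = 6*1 + 1 = 7, q_1 = 6*1 + 0 = 6.
  i=2: a_2=3, p_2 = 3*7 + 1 = 22, q_2 = 3*6 + 1 = 19.
  i=3: a_3=4, p_3 = 4*22 + 7 = 95, q_3 = 4*19 + 6 = 82.
  i=4: a_4=8, p_4 = 8*95 + 22 = 782, q_4 = 8*82 + 19 = 675.

1/1, 7/6, 22/19, 95/82, 782/675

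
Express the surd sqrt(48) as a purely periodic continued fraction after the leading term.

Write x_i = (sqrt(48) + m_i)/d_i with (m_0, d_0) = (0, 1). a_0 = floor(sqrt(48)) = 6, since 6^2 = 36 <= 48 < 49 = 7^2.
Iterate m_{i+1} = d_i*a_i - m_i, d_{i+1} = (48 - m_{i+1}^2)/d_i, a_{i+1} = floor((a_0 + m_{i+1})/d_{i+1}):
  m_1 = 1*6 - 0 = 6, d_1 = (48 - 6^2)/1 = 12/1 = 12, a_1 = floor((6 + 6)/12) = 1.
  m_2 = 12*1 - 6 = 6, d_2 = (48 - 6^2)/12 = 12/12 = 1, a_2 = floor((6 + 6)/1) = 12.
  m_3 = 1*12 - 6 = 6, d_3 = (48 - 6^2)/1 = 12/1 = 12: (m_3, d_3) = (m_1, d_1) = (6, 12), so from here the quotients repeat a_1, a_2; the period length is 2.
Hence the expansion of sqrt(48) is a_0 = 6 followed by the repeating block 1, 12 (period 2).

[6; (1, 12)]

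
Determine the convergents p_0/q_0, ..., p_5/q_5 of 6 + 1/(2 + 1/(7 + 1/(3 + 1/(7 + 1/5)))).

6/1, 13/2, 97/15, 304/47, 2225/344, 11429/1767

Using the convergent recurrence p_i = a_i*p_{i-1} + p_{i-2}, q_i = a_i*q_{i-1} + q_{i-2} with p_{-2}=0, p_{-1}=1, q_{-2}=1, q_{-1}=0:
  i=0: a_0=6, p_0 = 6*1 + 0 = 6, q_0 = 6*0 + 1 = 1.
  i=1: a_1=2, p_1 = 2*6 + 1 = 13, q_1 = 2*1 + 0 = 2.
  i=2: a_2=7, p_2 = 7*13 + 6 = 97, q_2 = 7*2 + 1 = 15.
  i=3: a_3=3, p_3 = 3*97 + 13 = 304, q_3 = 3*15 + 2 = 47.
  i=4: a_4=7, p_4 = 7*304 + 97 = 2225, q_4 = 7*47 + 15 = 344.
  i=5: a_5=5, p_5 = 5*2225 + 304 = 11429, q_5 = 5*344 + 47 = 1767.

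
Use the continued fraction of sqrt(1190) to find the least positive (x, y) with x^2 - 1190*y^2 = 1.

First expand sqrt(1190) as a continued fraction. With x_i = (sqrt(1190) + m_i)/d_i and (m_0, d_0) = (0, 1): a_0 = floor(sqrt(1190)) = 34, since 34^2 = 1156 <= 1190 < 1225 = 35^2.
Iterate m_{i+1} = d_i*a_i - m_i, d_{i+1} = (1190 - m_{i+1}^2)/d_i, a_{i+1} = floor((a_0 + m_{i+1})/d_{i+1}):
  m_1 = 1*34 - 0 = 34, d_1 = (1190 - 34^2)/1 = 34/1 = 34, a_1 = floor((34 + 34)/34) = 2.
  m_2 = 34*2 - 34 = 34, d_2 = (1190 - 34^2)/34 = 34/34 = 1, a_2 = floor((34 + 34)/1) = 68.
  m_3 = 1*68 - 34 = 34, d_3 = (1190 - 34^2)/1 = 34/1 = 34: (m_3, d_3) = (m_1, d_1) = (34, 34), so from here the quotients repeat a_1, a_2; the period length is 2.
So sqrt(1190) = [34; (2, 68)] with period length k = 2.
k is even, so the fundamental solution of x^2 - 1190y^2 = 1 is (p_{k-1}, q_{k-1}) = (p_1, q_1); compute convergents through index 1.
Convergents (p_i = a_i*p_{i-1} + p_{i-2}, q_i = a_i*q_{i-1} + q_{i-2} with p_{-2}=0, p_{-1}=1, q_{-2}=1, q_{-1}=0):
  i=0: a_0=34, p_0 = 34*1 + 0 = 34, q_0 = 34*0 + 1 = 1.
  i=1: a_1=2, p_1 = 2*34 + 1 = 69, q_1 = 2*1 + 0 = 2.
Check: 69^2 - 1190*2^2 = 4761 - 4760 = 1, so (x, y) = (69, 2) solves the equation, and by the theorem it is the least positive solution.

(x, y) = (69, 2)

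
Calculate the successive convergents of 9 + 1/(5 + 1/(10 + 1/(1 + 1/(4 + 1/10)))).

Using the convergent recurrence p_i = a_i*p_{i-1} + p_{i-2}, q_i = a_i*q_{i-1} + q_{i-2} with p_{-2}=0, p_{-1}=1, q_{-2}=1, q_{-1}=0:
  i=0: a_0=9, p_0 = 9*1 + 0 = 9, q_0 = 9*0 + 1 = 1.
  i=1: a_1=5, p_1 = 5*9 + 1 = 46, q_1 = 5*1 + 0 = 5.
  i=2: a_2=10, p_2 = 10*46 + 9 = 469, q_2 = 10*5 + 1 = 51.
  i=3: a_3=1, p_3 = 1*469 + 46 = 515, q_3 = 1*51 + 5 = 56.
  i=4: a_4=4, p_4 = 4*515 + 469 = 2529, q_4 = 4*56 + 51 = 275.
  i=5: a_5=10, p_5 = 10*2529 + 515 = 25805, q_5 = 10*275 + 56 = 2806.

9/1, 46/5, 469/51, 515/56, 2529/275, 25805/2806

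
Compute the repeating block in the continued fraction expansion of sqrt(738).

Write x_i = (sqrt(738) + m_i)/d_i with (m_0, d_0) = (0, 1). a_0 = floor(sqrt(738)) = 27, since 27^2 = 729 <= 738 < 784 = 28^2.
Iterate m_{i+1} = d_i*a_i - m_i, d_{i+1} = (738 - m_{i+1}^2)/d_i, a_{i+1} = floor((a_0 + m_{i+1})/d_{i+1}):
  m_1 = 1*27 - 0 = 27, d_1 = (738 - 27^2)/1 = 9/1 = 9, a_1 = floor((27 + 27)/9) = 6.
  m_2 = 9*6 - 27 = 27, d_2 = (738 - 27^2)/9 = 9/9 = 1, a_2 = floor((27 + 27)/1) = 54.
  m_3 = 1*54 - 27 = 27, d_3 = (738 - 27^2)/1 = 9/1 = 9: (m_3, d_3) = (m_1, d_1) = (27, 9), so from here the quotients repeat a_1, a_2; the period length is 2.
Hence the expansion of sqrt(738) is a_0 = 27 followed by the repeating block 6, 54 (period 2).

[27; (6, 54)]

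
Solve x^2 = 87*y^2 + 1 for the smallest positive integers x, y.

(x, y) = (28, 3)

First expand sqrt(87) as a continued fraction. With x_i = (sqrt(87) + m_i)/d_i and (m_0, d_0) = (0, 1): a_0 = floor(sqrt(87)) = 9, since 9^2 = 81 <= 87 < 100 = 10^2.
Iterate m_{i+1} = d_i*a_i - m_i, d_{i+1} = (87 - m_{i+1}^2)/d_i, a_{i+1} = floor((a_0 + m_{i+1})/d_{i+1}):
  m_1 = 1*9 - 0 = 9, d_1 = (87 - 9^2)/1 = 6/1 = 6, a_1 = floor((9 + 9)/6) = 3.
  m_2 = 6*3 - 9 = 9, d_2 = (87 - 9^2)/6 = 6/6 = 1, a_2 = floor((9 + 9)/1) = 18.
  m_3 = 1*18 - 9 = 9, d_3 = (87 - 9^2)/1 = 6/1 = 6: (m_3, d_3) = (m_1, d_1) = (9, 6), so from here the quotients repeat a_1, a_2; the period length is 2.
So sqrt(87) = [9; (3, 18)] with period length k = 2.
k is even, so the fundamental solution of x^2 - 87y^2 = 1 is (p_{k-1}, q_{k-1}) = (p_1, q_1); compute convergents through index 1.
Convergents (p_i = a_i*p_{i-1} + p_{i-2}, q_i = a_i*q_{i-1} + q_{i-2} with p_{-2}=0, p_{-1}=1, q_{-2}=1, q_{-1}=0):
  i=0: a_0=9, p_0 = 9*1 + 0 = 9, q_0 = 9*0 + 1 = 1.
  i=1: a_1=3, p_1 = 3*9 + 1 = 28, q_1 = 3*1 + 0 = 3.
Check: 28^2 - 87*3^2 = 784 - 783 = 1, so (x, y) = (28, 3) solves the equation, and by the theorem it is the least positive solution.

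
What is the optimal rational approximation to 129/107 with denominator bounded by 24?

Expand x = 129/107 as a continued fraction with the Euclidean algorithm:
  129 = 1*107 + 22, so a_0 = 1.
  107 = 4*22 + 19, so a_1 = 4.
  22 = 1*19 + 3, so a_2 = 1.
  19 = 6*3 + 1, so a_3 = 6.
  3 = 3*1 + 0, so a_4 = 3.
so x = [1; 4, 1, 6, 3].
Convergents (p_i = a_i*p_{i-1} + p_{i-2}, q_i = a_i*q_{i-1} + q_{i-2} with p_{-2}=0, p_{-1}=1, q_{-2}=1, q_{-1}=0), until the denominator exceeds 24:
  i=0: a_0=1, p_0 = 1*1 + 0 = 1, q_0 = 1*0 + 1 = 1.
  i=1: a_1=4, p_1 = 4*1 + 1 = 5, q_1 = 4*1 + 0 = 4.
  i=2: a_2=1, p_2 = 1*5 + 1 = 6, q_2 = 1*4 + 1 = 5.
  i=3: a_3=6, p_3 = 6*6 + 5 = 41, q_3 = 6*5 + 4 = 34.
q_3 = 34 > 24, so the last convergent with denominator <= 24 is p_2/q_2 = 6/5.
The closest fraction with denominator <= 24 is either p_2/q_2 or the intermediate fraction (k*p_2 + p_1)/(k*q_2 + q_1) with the largest k >= 1 whose denominator stays <= 24; these approach x as k grows, and every other convergent or intermediate fraction in range is farther away.
Largest k: floor((24 - q_1)/q_2) = floor((24 - 4)/5) = 4.
That gives (4*6 + 5)/(4*5 + 4) = 29/24.
Compare the errors: |x - 6/5| = |129*5 - 6*107|/(107*5) = 3/535, and |x - 29/24| = |129*24 - 29*107|/(107*24) = 7/2568.
Cross-multiplying, 7*535 = 3745 < 7704 = 3*2568, so 7/2568 is smaller: the intermediate fraction 29/24 is closer to x than 6/5.

29/24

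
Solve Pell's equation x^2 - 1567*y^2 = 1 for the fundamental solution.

First expand sqrt(1567) as a continued fraction. With x_i = (sqrt(1567) + m_i)/d_i and (m_0, d_0) = (0, 1): a_0 = floor(sqrt(1567)) = 39, since 39^2 = 1521 <= 1567 < 1600 = 40^2.
Iterate m_{i+1} = d_i*a_i - m_i, d_{i+1} = (1567 - m_{i+1}^2)/d_i, a_{i+1} = floor((a_0 + m_{i+1})/d_{i+1}):
  m_1 = 1*39 - 0 = 39, d_1 = (1567 - 39^2)/1 = 46/1 = 46, a_1 = floor((39 + 39)/46) = 1.
  m_2 = 46*1 - 39 = 7, d_2 = (1567 - 7^2)/46 = 1518/46 = 33, a_2 = floor((39 + 7)/33) = 1.
  m_3 = 33*1 - 7 = 26, d_3 = (1567 - 26^2)/33 = 891/33 = 27, a_3 = floor((39 + 26)/27) = 2.
  m_4 = 27*2 - 26 = 28, d_4 = (1567 - 28^2)/27 = 783/27 = 29, a_4 = floor((39 + 28)/29) = 2.
  m_5 = 29*2 - 28 = 30, d_5 = (1567 - 30^2)/29 = 667/29 = 23, a_5 = floor((39 + 30)/23) = 3.
  m_6 = 23*3 - 30 = 39, d_6 = (1567 - 39^2)/23 = 46/23 = 2, a_6 = floor((39 + 39)/2) = 39.
  m_7 = 2*39 - 39 = 39, d_7 = (1567 - 39^2)/2 = 46/2 = 23, a_7 = floor((39 + 39)/23) = 3.
  m_8 = 23*3 - 39 = 30, d_8 = (1567 - 30^2)/23 = 667/23 = 29, a_8 = floor((39 + 30)/29) = 2.
  m_9 = 29*2 - 30 = 28, d_9 = (1567 - 28^2)/29 = 783/29 = 27, a_9 = floor((39 + 28)/27) = 2.
  m_10 = 27*2 - 28 = 26, d_10 = (1567 - 26^2)/27 = 891/27 = 33, a_10 = floor((39 + 26)/33) = 1.
  m_11 = 33*1 - 26 = 7, d_11 = (1567 - 7^2)/33 = 1518/33 = 46, a_11 = floor((39 + 7)/46) = 1.
  m_12 = 46*1 - 7 = 39, d_12 = (1567 - 39^2)/46 = 46/46 = 1, a_12 = floor((39 + 39)/1) = 78.
  m_13 = 1*78 - 39 = 39, d_13 = (1567 - 39^2)/1 = 46/1 = 46: (m_13, d_13) = (m_1, d_1) = (39, 46), so from here the quotients repeat a_1, ..., a_12; the period length is 12.
So sqrt(1567) = [39; (1, 1, 2, 2, 3, 39, 3, 2, 2, 1, 1, 78)] with period length k = 12.
k is even, so the fundamental solution of x^2 - 1567y^2 = 1 is (p_{k-1}, q_{k-1}) = (p_11, q_11); compute convergents through index 11.
Convergents (p_i = a_i*p_{i-1} + p_{i-2}, q_i = a_i*q_{i-1} + q_{i-2} with p_{-2}=0, p_{-1}=1, q_{-2}=1, q_{-1}=0):
  i=0: a_0=39, p_0 = 39*1 + 0 = 39, q_0 = 39*0 + 1 = 1.
  i=1: a_1=1, p_1 = 1*39 + 1 = 40, q_1 = 1*1 + 0 = 1.
  i=2: a_2=1, p_2 = 1*40 + 39 = 79, q_2 = 1*1 + 1 = 2.
  i=3: a_3=2, p_3 = 2*79 + 40 = 198, q_3 = 2*2 + 1 = 5.
  i=4: a_4=2, p_4 = 2*198 + 79 = 475, q_4 = 2*5 + 2 = 12.
  i=5: a_5=3, p_5 = 3*475 + 198 = 1623, q_5 = 3*12 + 5 = 41.
  i=6: a_6=39, p_6 = 39*1623 + 475 = 63772, q_6 = 39*41 + 12 = 1611.
  i=7: a_7=3, p_7 = 3*63772 + 1623 = 192939, q_7 = 3*1611 + 41 = 4874.
  i=8: a_8=2, p_8 = 2*192939 + 63772 = 449650, q_8 = 2*4874 + 1611 = 11359.
  i=9: a_9=2, p_9 = 2*449650 + 192939 = 1092239, q_9 = 2*11359 + 4874 = 27592.
  i=10: a_10=1, p_10 = 1*1092239 + 449650 = 1541889, q_10 = 1*27592 + 11359 = 38951.
  i=11: a_11=1, p_11 = 1*1541889 + 1092239 = 2634128, q_11 = 1*38951 + 27592 = 66543.
Check: 2634128^2 - 1567*66543^2 = 6938630320384 - 6938630320383 = 1, so (x, y) = (2634128, 66543) solves the equation, and by the theorem it is the least positive solution.

(x, y) = (2634128, 66543)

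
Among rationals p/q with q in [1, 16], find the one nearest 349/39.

Expand x = 349/39 as a continued fraction with the Euclidean algorithm:
  349 = 8*39 + 37, so a_0 = 8.
  39 = 1*37 + 2, so a_1 = 1.
  37 = 18*2 + 1, so a_2 = 18.
  2 = 2*1 + 0, so a_3 = 2.
so x = [8; 1, 18, 2].
Convergents (p_i = a_i*p_{i-1} + p_{i-2}, q_i = a_i*q_{i-1} + q_{i-2} with p_{-2}=0, p_{-1}=1, q_{-2}=1, q_{-1}=0), until the denominator exceeds 16:
  i=0: a_0=8, p_0 = 8*1 + 0 = 8, q_0 = 8*0 + 1 = 1.
  i=1: a_1=1, p_1 = 1*8 + 1 = 9, q_1 = 1*1 + 0 = 1.
  i=2: a_2=18, p_2 = 18*9 + 8 = 170, q_2 = 18*1 + 1 = 19.
q_2 = 19 > 16, so the last convergent with denominator <= 16 is p_1/q_1 = 9/1.
The closest fraction with denominator <= 16 is either p_1/q_1 or the intermediate fraction (k*p_1 + p_0)/(k*q_1 + q_0) with the largest k >= 1 whose denominator stays <= 16; these approach x as k grows, and every other convergent or intermediate fraction in range is farther away.
Largest k: floor((16 - q_0)/q_1) = floor((16 - 1)/1) = 15.
That gives (15*9 + 8)/(15*1 + 1) = 143/16.
Compare the errors: |x - 9/1| = |349*1 - 9*39|/(39*1) = 2/39, and |x - 143/16| = |349*16 - 143*39|/(39*16) = 7/624.
Cross-multiplying, 7*39 = 273 < 1248 = 2*624, so 7/624 is smaller: the intermediate fraction 143/16 is closer to x than 9/1.

143/16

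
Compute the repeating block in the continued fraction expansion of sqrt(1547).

[39; (3, 78)]

Write x_i = (sqrt(1547) + m_i)/d_i with (m_0, d_0) = (0, 1). a_0 = floor(sqrt(1547)) = 39, since 39^2 = 1521 <= 1547 < 1600 = 40^2.
Iterate m_{i+1} = d_i*a_i - m_i, d_{i+1} = (1547 - m_{i+1}^2)/d_i, a_{i+1} = floor((a_0 + m_{i+1})/d_{i+1}):
  m_1 = 1*39 - 0 = 39, d_1 = (1547 - 39^2)/1 = 26/1 = 26, a_1 = floor((39 + 39)/26) = 3.
  m_2 = 26*3 - 39 = 39, d_2 = (1547 - 39^2)/26 = 26/26 = 1, a_2 = floor((39 + 39)/1) = 78.
  m_3 = 1*78 - 39 = 39, d_3 = (1547 - 39^2)/1 = 26/1 = 26: (m_3, d_3) = (m_1, d_1) = (39, 26), so from here the quotients repeat a_1, a_2; the period length is 2.
Hence the expansion of sqrt(1547) is a_0 = 39 followed by the repeating block 3, 78 (period 2).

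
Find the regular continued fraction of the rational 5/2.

[2; 2]

Run the Euclidean algorithm on 5 and 2; the successive quotients are the partial quotients a_0, a_1, ... (each step inverts the fractional part left over by the previous one):
  5 = 2*2 + 1, so a_0 = 2.
  2 = 2*1 + 0, so a_1 = 2.
The remainder reaches 0 after 2 divisions, so the expansion has 2 partial quotients, read off in order.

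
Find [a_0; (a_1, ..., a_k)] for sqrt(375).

[19; (2, 1, 2, 1, 5, 1, 2, 1, 2, 38)]

Write x_i = (sqrt(375) + m_i)/d_i with (m_0, d_0) = (0, 1). a_0 = floor(sqrt(375)) = 19, since 19^2 = 361 <= 375 < 400 = 20^2.
Iterate m_{i+1} = d_i*a_i - m_i, d_{i+1} = (375 - m_{i+1}^2)/d_i, a_{i+1} = floor((a_0 + m_{i+1})/d_{i+1}):
  m_1 = 1*19 - 0 = 19, d_1 = (375 - 19^2)/1 = 14/1 = 14, a_1 = floor((19 + 19)/14) = 2.
  m_2 = 14*2 - 19 = 9, d_2 = (375 - 9^2)/14 = 294/14 = 21, a_2 = floor((19 + 9)/21) = 1.
  m_3 = 21*1 - 9 = 12, d_3 = (375 - 12^2)/21 = 231/21 = 11, a_3 = floor((19 + 12)/11) = 2.
  m_4 = 11*2 - 12 = 10, d_4 = (375 - 10^2)/11 = 275/11 = 25, a_4 = floor((19 + 10)/25) = 1.
  m_5 = 25*1 - 10 = 15, d_5 = (375 - 15^2)/25 = 150/25 = 6, a_5 = floor((19 + 15)/6) = 5.
  m_6 = 6*5 - 15 = 15, d_6 = (375 - 15^2)/6 = 150/6 = 25, a_6 = floor((19 + 15)/25) = 1.
  m_7 = 25*1 - 15 = 10, d_7 = (375 - 10^2)/25 = 275/25 = 11, a_7 = floor((19 + 10)/11) = 2.
  m_8 = 11*2 - 10 = 12, d_8 = (375 - 12^2)/11 = 231/11 = 21, a_8 = floor((19 + 12)/21) = 1.
  m_9 = 21*1 - 12 = 9, d_9 = (375 - 9^2)/21 = 294/21 = 14, a_9 = floor((19 + 9)/14) = 2.
  m_10 = 14*2 - 9 = 19, d_10 = (375 - 19^2)/14 = 14/14 = 1, a_10 = floor((19 + 19)/1) = 38.
  m_11 = 1*38 - 19 = 19, d_11 = (375 - 19^2)/1 = 14/1 = 14: (m_11, d_11) = (m_1, d_1) = (19, 14), so from here the quotients repeat a_1, ..., a_10; the period length is 10.
Hence the expansion of sqrt(375) is a_0 = 19 followed by the repeating block 2, 1, 2, 1, 5, 1, 2, 1, 2, 38 (period 10).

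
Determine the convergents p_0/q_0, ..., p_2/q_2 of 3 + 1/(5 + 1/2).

Using the convergent recurrence p_i = a_i*p_{i-1} + p_{i-2}, q_i = a_i*q_{i-1} + q_{i-2} with p_{-2}=0, p_{-1}=1, q_{-2}=1, q_{-1}=0:
  i=0: a_0=3, p_0 = 3*1 + 0 = 3, q_0 = 3*0 + 1 = 1.
  i=1: a_1=5, p_1 = 5*3 + 1 = 16, q_1 = 5*1 + 0 = 5.
  i=2: a_2=2, p_2 = 2*16 + 3 = 35, q_2 = 2*5 + 1 = 11.

3/1, 16/5, 35/11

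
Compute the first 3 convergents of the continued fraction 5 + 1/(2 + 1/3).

Using the convergent recurrence p_i = a_i*p_{i-1} + p_{i-2}, q_i = a_i*q_{i-1} + q_{i-2} with p_{-2}=0, p_{-1}=1, q_{-2}=1, q_{-1}=0:
  i=0: a_0=5, p_0 = 5*1 + 0 = 5, q_0 = 5*0 + 1 = 1.
  i=1: a_1=2, p_1 = 2*5 + 1 = 11, q_1 = 2*1 + 0 = 2.
  i=2: a_2=3, p_2 = 3*11 + 5 = 38, q_2 = 3*2 + 1 = 7.

5/1, 11/2, 38/7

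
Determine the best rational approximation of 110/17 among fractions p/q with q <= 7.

13/2

Expand x = 110/17 as a continued fraction with the Euclidean algorithm:
  110 = 6*17 + 8, so a_0 = 6.
  17 = 2*8 + 1, so a_1 = 2.
  8 = 8*1 + 0, so a_2 = 8.
so x = [6; 2, 8].
Convergents (p_i = a_i*p_{i-1} + p_{i-2}, q_i = a_i*q_{i-1} + q_{i-2} with p_{-2}=0, p_{-1}=1, q_{-2}=1, q_{-1}=0), until the denominator exceeds 7:
  i=0: a_0=6, p_0 = 6*1 + 0 = 6, q_0 = 6*0 + 1 = 1.
  i=1: a_1=2, p_1 = 2*6 + 1 = 13, q_1 = 2*1 + 0 = 2.
  i=2: a_2=8, p_2 = 8*13 + 6 = 110, q_2 = 8*2 + 1 = 17.
q_2 = 17 > 7, so the last convergent with denominator <= 7 is p_1/q_1 = 13/2.
The closest fraction with denominator <= 7 is either p_1/q_1 or the intermediate fraction (k*p_1 + p_0)/(k*q_1 + q_0) with the largest k >= 1 whose denominator stays <= 7; these approach x as k grows, and every other convergent or intermediate fraction in range is farther away.
Largest k: floor((7 - q_0)/q_1) = floor((7 - 1)/2) = 3.
That gives (3*13 + 6)/(3*2 + 1) = 45/7.
Compare the errors: |x - 13/2| = |110*2 - 13*17|/(17*2) = 1/34, and |x - 45/7| = |110*7 - 45*17|/(17*7) = 5/119.
Cross-multiplying, 1*119 = 119 < 170 = 5*34, so 1/34 is smaller: the convergent 13/2 is closer to x than 45/7.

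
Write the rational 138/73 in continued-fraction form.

Run the Euclidean algorithm on 138 and 73; the successive quotients are the partial quotients a_0, a_1, ... (each step inverts the fractional part left over by the previous one):
  138 = 1*73 + 65, so a_0 = 1.
  73 = 1*65 + 8, so a_1 = 1.
  65 = 8*8 + 1, so a_2 = 8.
  8 = 8*1 + 0, so a_3 = 8.
The remainder reaches 0 after 4 divisions, so the expansion has 4 partial quotients, read off in order.

[1; 1, 8, 8]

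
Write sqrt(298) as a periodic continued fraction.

[17; (3, 1, 4, 5, 1, 1, 5, 4, 1, 3, 34)]

Write x_i = (sqrt(298) + m_i)/d_i with (m_0, d_0) = (0, 1). a_0 = floor(sqrt(298)) = 17, since 17^2 = 289 <= 298 < 324 = 18^2.
Iterate m_{i+1} = d_i*a_i - m_i, d_{i+1} = (298 - m_{i+1}^2)/d_i, a_{i+1} = floor((a_0 + m_{i+1})/d_{i+1}):
  m_1 = 1*17 - 0 = 17, d_1 = (298 - 17^2)/1 = 9/1 = 9, a_1 = floor((17 + 17)/9) = 3.
  m_2 = 9*3 - 17 = 10, d_2 = (298 - 10^2)/9 = 198/9 = 22, a_2 = floor((17 + 10)/22) = 1.
  m_3 = 22*1 - 10 = 12, d_3 = (298 - 12^2)/22 = 154/22 = 7, a_3 = floor((17 + 12)/7) = 4.
  m_4 = 7*4 - 12 = 16, d_4 = (298 - 16^2)/7 = 42/7 = 6, a_4 = floor((17 + 16)/6) = 5.
  m_5 = 6*5 - 16 = 14, d_5 = (298 - 14^2)/6 = 102/6 = 17, a_5 = floor((17 + 14)/17) = 1.
  m_6 = 17*1 - 14 = 3, d_6 = (298 - 3^2)/17 = 289/17 = 17, a_6 = floor((17 + 3)/17) = 1.
  m_7 = 17*1 - 3 = 14, d_7 = (298 - 14^2)/17 = 102/17 = 6, a_7 = floor((17 + 14)/6) = 5.
  m_8 = 6*5 - 14 = 16, d_8 = (298 - 16^2)/6 = 42/6 = 7, a_8 = floor((17 + 16)/7) = 4.
  m_9 = 7*4 - 16 = 12, d_9 = (298 - 12^2)/7 = 154/7 = 22, a_9 = floor((17 + 12)/22) = 1.
  m_10 = 22*1 - 12 = 10, d_10 = (298 - 10^2)/22 = 198/22 = 9, a_10 = floor((17 + 10)/9) = 3.
  m_11 = 9*3 - 10 = 17, d_11 = (298 - 17^2)/9 = 9/9 = 1, a_11 = floor((17 + 17)/1) = 34.
  m_12 = 1*34 - 17 = 17, d_12 = (298 - 17^2)/1 = 9/1 = 9: (m_12, d_12) = (m_1, d_1) = (17, 9), so from here the quotients repeat a_1, ..., a_11; the period length is 11.
Hence the expansion of sqrt(298) is a_0 = 17 followed by the repeating block 3, 1, 4, 5, 1, 1, 5, 4, 1, 3, 34 (period 11).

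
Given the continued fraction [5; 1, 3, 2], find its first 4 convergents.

5/1, 6/1, 23/4, 52/9

Using the convergent recurrence p_i = a_i*p_{i-1} + p_{i-2}, q_i = a_i*q_{i-1} + q_{i-2} with p_{-2}=0, p_{-1}=1, q_{-2}=1, q_{-1}=0:
  i=0: a_0=5, p_0 = 5*1 + 0 = 5, q_0 = 5*0 + 1 = 1.
  i=1: a_1=1, p_1 = 1*5 + 1 = 6, q_1 = 1*1 + 0 = 1.
  i=2: a_2=3, p_2 = 3*6 + 5 = 23, q_2 = 3*1 + 1 = 4.
  i=3: a_3=2, p_3 = 2*23 + 6 = 52, q_3 = 2*4 + 1 = 9.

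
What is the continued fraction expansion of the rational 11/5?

[2; 5]

Run the Euclidean algorithm on 11 and 5; the successive quotients are the partial quotients a_0, a_1, ... (each step inverts the fractional part left over by the previous one):
  11 = 2*5 + 1, so a_0 = 2.
  5 = 5*1 + 0, so a_1 = 5.
The remainder reaches 0 after 2 divisions, so the expansion has 2 partial quotients, read off in order.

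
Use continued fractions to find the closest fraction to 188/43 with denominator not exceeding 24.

Expand x = 188/43 as a continued fraction with the Euclidean algorithm:
  188 = 4*43 + 16, so a_0 = 4.
  43 = 2*16 + 11, so a_1 = 2.
  16 = 1*11 + 5, so a_2 = 1.
  11 = 2*5 + 1, so a_3 = 2.
  5 = 5*1 + 0, so a_4 = 5.
so x = [4; 2, 1, 2, 5].
Convergents (p_i = a_i*p_{i-1} + p_{i-2}, q_i = a_i*q_{i-1} + q_{i-2} with p_{-2}=0, p_{-1}=1, q_{-2}=1, q_{-1}=0), until the denominator exceeds 24:
  i=0: a_0=4, p_0 = 4*1 + 0 = 4, q_0 = 4*0 + 1 = 1.
  i=1: a_1=2, p_1 = 2*4 + 1 = 9, q_1 = 2*1 + 0 = 2.
  i=2: a_2=1, p_2 = 1*9 + 4 = 13, q_2 = 1*2 + 1 = 3.
  i=3: a_3=2, p_3 = 2*13 + 9 = 35, q_3 = 2*3 + 2 = 8.
  i=4: a_4=5, p_4 = 5*35 + 13 = 188, q_4 = 5*8 + 3 = 43.
q_4 = 43 > 24, so the last convergent with denominator <= 24 is p_3/q_3 = 35/8.
The closest fraction with denominator <= 24 is either p_3/q_3 or the intermediate fraction (k*p_3 + p_2)/(k*q_3 + q_2) with the largest k >= 1 whose denominator stays <= 24; these approach x as k grows, and every other convergent or intermediate fraction in range is farther away.
Largest k: floor((24 - q_2)/q_3) = floor((24 - 3)/8) = 2.
That gives (2*35 + 13)/(2*8 + 3) = 83/19.
Compare the errors: |x - 35/8| = |188*8 - 35*43|/(43*8) = 1/344, and |x - 83/19| = |188*19 - 83*43|/(43*19) = 3/817.
Cross-multiplying, 1*817 = 817 < 1032 = 3*344, so 1/344 is smaller: the convergent 35/8 is closer to x than 83/19.

35/8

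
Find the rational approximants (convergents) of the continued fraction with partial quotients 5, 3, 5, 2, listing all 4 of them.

5/1, 16/3, 85/16, 186/35

Using the convergent recurrence p_i = a_i*p_{i-1} + p_{i-2}, q_i = a_i*q_{i-1} + q_{i-2} with p_{-2}=0, p_{-1}=1, q_{-2}=1, q_{-1}=0:
  i=0: a_0=5, p_0 = 5*1 + 0 = 5, q_0 = 5*0 + 1 = 1.
  i=1: a_1=3, p_1 = 3*5 + 1 = 16, q_1 = 3*1 + 0 = 3.
  i=2: a_2=5, p_2 = 5*16 + 5 = 85, q_2 = 5*3 + 1 = 16.
  i=3: a_3=2, p_3 = 2*85 + 16 = 186, q_3 = 2*16 + 3 = 35.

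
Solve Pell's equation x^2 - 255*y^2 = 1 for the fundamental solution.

First expand sqrt(255) as a continued fraction. With x_i = (sqrt(255) + m_i)/d_i and (m_0, d_0) = (0, 1): a_0 = floor(sqrt(255)) = 15, since 15^2 = 225 <= 255 < 256 = 16^2.
Iterate m_{i+1} = d_i*a_i - m_i, d_{i+1} = (255 - m_{i+1}^2)/d_i, a_{i+1} = floor((a_0 + m_{i+1})/d_{i+1}):
  m_1 = 1*15 - 0 = 15, d_1 = (255 - 15^2)/1 = 30/1 = 30, a_1 = floor((15 + 15)/30) = 1.
  m_2 = 30*1 - 15 = 15, d_2 = (255 - 15^2)/30 = 30/30 = 1, a_2 = floor((15 + 15)/1) = 30.
  m_3 = 1*30 - 15 = 15, d_3 = (255 - 15^2)/1 = 30/1 = 30: (m_3, d_3) = (m_1, d_1) = (15, 30), so from here the quotients repeat a_1, a_2; the period length is 2.
So sqrt(255) = [15; (1, 30)] with period length k = 2.
k is even, so the fundamental solution of x^2 - 255y^2 = 1 is (p_{k-1}, q_{k-1}) = (p_1, q_1); compute convergents through index 1.
Convergents (p_i = a_i*p_{i-1} + p_{i-2}, q_i = a_i*q_{i-1} + q_{i-2} with p_{-2}=0, p_{-1}=1, q_{-2}=1, q_{-1}=0):
  i=0: a_0=15, p_0 = 15*1 + 0 = 15, q_0 = 15*0 + 1 = 1.
  i=1: a_1=1, p_1 = 1*15 + 1 = 16, q_1 = 1*1 + 0 = 1.
Check: 16^2 - 255*1^2 = 256 - 255 = 1, so (x, y) = (16, 1) solves the equation, and by the theorem it is the least positive solution.

(x, y) = (16, 1)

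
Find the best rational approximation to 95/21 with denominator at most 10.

Expand x = 95/21 as a continued fraction with the Euclidean algorithm:
  95 = 4*21 + 11, so a_0 = 4.
  21 = 1*11 + 10, so a_1 = 1.
  11 = 1*10 + 1, so a_2 = 1.
  10 = 10*1 + 0, so a_3 = 10.
so x = [4; 1, 1, 10].
Convergents (p_i = a_i*p_{i-1} + p_{i-2}, q_i = a_i*q_{i-1} + q_{i-2} with p_{-2}=0, p_{-1}=1, q_{-2}=1, q_{-1}=0), until the denominator exceeds 10:
  i=0: a_0=4, p_0 = 4*1 + 0 = 4, q_0 = 4*0 + 1 = 1.
  i=1: a_1=1, p_1 = 1*4 + 1 = 5, q_1 = 1*1 + 0 = 1.
  i=2: a_2=1, p_2 = 1*5 + 4 = 9, q_2 = 1*1 + 1 = 2.
  i=3: a_3=10, p_3 = 10*9 + 5 = 95, q_3 = 10*2 + 1 = 21.
q_3 = 21 > 10, so the last convergent with denominator <= 10 is p_2/q_2 = 9/2.
The closest fraction with denominator <= 10 is either p_2/q_2 or the intermediate fraction (k*p_2 + p_1)/(k*q_2 + q_1) with the largest k >= 1 whose denominator stays <= 10; these approach x as k grows, and every other convergent or intermediate fraction in range is farther away.
Largest k: floor((10 - q_1)/q_2) = floor((10 - 1)/2) = 4.
That gives (4*9 + 5)/(4*2 + 1) = 41/9.
Compare the errors: |x - 9/2| = |95*2 - 9*21|/(21*2) = 1/42, and |x - 41/9| = |95*9 - 41*21|/(21*9) = 6/189.
Cross-multiplying, 1*189 = 189 < 252 = 6*42, so 1/42 is smaller: the convergent 9/2 is closer to x than 41/9.

9/2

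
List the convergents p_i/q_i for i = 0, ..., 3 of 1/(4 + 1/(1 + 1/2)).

0/1, 1/4, 1/5, 3/14

Using the convergent recurrence p_i = a_i*p_{i-1} + p_{i-2}, q_i = a_i*q_{i-1} + q_{i-2} with p_{-2}=0, p_{-1}=1, q_{-2}=1, q_{-1}=0:
  i=0: a_0=0, p_0 = 0*1 + 0 = 0, q_0 = 0*0 + 1 = 1.
  i=1: a_1=4, p_1 = 4*0 + 1 = 1, q_1 = 4*1 + 0 = 4.
  i=2: a_2=1, p_2 = 1*1 + 0 = 1, q_2 = 1*4 + 1 = 5.
  i=3: a_3=2, p_3 = 2*1 + 1 = 3, q_3 = 2*5 + 4 = 14.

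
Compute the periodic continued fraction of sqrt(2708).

Write x_i = (sqrt(2708) + m_i)/d_i with (m_0, d_0) = (0, 1). a_0 = floor(sqrt(2708)) = 52, since 52^2 = 2704 <= 2708 < 2809 = 53^2.
Iterate m_{i+1} = d_i*a_i - m_i, d_{i+1} = (2708 - m_{i+1}^2)/d_i, a_{i+1} = floor((a_0 + m_{i+1})/d_{i+1}):
  m_1 = 1*52 - 0 = 52, d_1 = (2708 - 52^2)/1 = 4/1 = 4, a_1 = floor((52 + 52)/4) = 26.
  m_2 = 4*26 - 52 = 52, d_2 = (2708 - 52^2)/4 = 4/4 = 1, a_2 = floor((52 + 52)/1) = 104.
  m_3 = 1*104 - 52 = 52, d_3 = (2708 - 52^2)/1 = 4/1 = 4: (m_3, d_3) = (m_1, d_1) = (52, 4), so from here the quotients repeat a_1, a_2; the period length is 2.
Hence the expansion of sqrt(2708) is a_0 = 52 followed by the repeating block 26, 104 (period 2).

[52; (26, 104)]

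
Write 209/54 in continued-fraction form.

Run the Euclidean algorithm on 209 and 54; the successive quotients are the partial quotients a_0, a_1, ... (each step inverts the fractional part left over by the previous one):
  209 = 3*54 + 47, so a_0 = 3.
  54 = 1*47 + 7, so a_1 = 1.
  47 = 6*7 + 5, so a_2 = 6.
  7 = 1*5 + 2, so a_3 = 1.
  5 = 2*2 + 1, so a_4 = 2.
  2 = 2*1 + 0, so a_5 = 2.
The remainder reaches 0 after 6 divisions, so the expansion has 6 partial quotients, read off in order.

[3; 1, 6, 1, 2, 2]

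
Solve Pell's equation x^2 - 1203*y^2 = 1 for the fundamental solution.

First expand sqrt(1203) as a continued fraction. With x_i = (sqrt(1203) + m_i)/d_i and (m_0, d_0) = (0, 1): a_0 = floor(sqrt(1203)) = 34, since 34^2 = 1156 <= 1203 < 1225 = 35^2.
Iterate m_{i+1} = d_i*a_i - m_i, d_{i+1} = (1203 - m_{i+1}^2)/d_i, a_{i+1} = floor((a_0 + m_{i+1})/d_{i+1}):
  m_1 = 1*34 - 0 = 34, d_1 = (1203 - 34^2)/1 = 47/1 = 47, a_1 = floor((34 + 34)/47) = 1.
  m_2 = 47*1 - 34 = 13, d_2 = (1203 - 13^2)/47 = 1034/47 = 22, a_2 = floor((34 + 13)/22) = 2.
  m_3 = 22*2 - 13 = 31, d_3 = (1203 - 31^2)/22 = 242/22 = 11, a_3 = floor((34 + 31)/11) = 5.
  m_4 = 11*5 - 31 = 24, d_4 = (1203 - 24^2)/11 = 627/11 = 57, a_4 = floor((34 + 24)/57) = 1.
  m_5 = 57*1 - 24 = 33, d_5 = (1203 - 33^2)/57 = 114/57 = 2, a_5 = floor((34 + 33)/2) = 33.
  m_6 = 2*33 - 33 = 33, d_6 = (1203 - 33^2)/2 = 114/2 = 57, a_6 = floor((34 + 33)/57) = 1.
  m_7 = 57*1 - 33 = 24, d_7 = (1203 - 24^2)/57 = 627/57 = 11, a_7 = floor((34 + 24)/11) = 5.
  m_8 = 11*5 - 24 = 31, d_8 = (1203 - 31^2)/11 = 242/11 = 22, a_8 = floor((34 + 31)/22) = 2.
  m_9 = 22*2 - 31 = 13, d_9 = (1203 - 13^2)/22 = 1034/22 = 47, a_9 = floor((34 + 13)/47) = 1.
  m_10 = 47*1 - 13 = 34, d_10 = (1203 - 34^2)/47 = 47/47 = 1, a_10 = floor((34 + 34)/1) = 68.
  m_11 = 1*68 - 34 = 34, d_11 = (1203 - 34^2)/1 = 47/1 = 47: (m_11, d_11) = (m_1, d_1) = (34, 47), so from here the quotients repeat a_1, ..., a_10; the period length is 10.
So sqrt(1203) = [34; (1, 2, 5, 1, 33, 1, 5, 2, 1, 68)] with period length k = 10.
k is even, so the fundamental solution of x^2 - 1203y^2 = 1 is (p_{k-1}, q_{k-1}) = (p_9, q_9); compute convergents through index 9.
Convergents (p_i = a_i*p_{i-1} + p_{i-2}, q_i = a_i*q_{i-1} + q_{i-2} with p_{-2}=0, p_{-1}=1, q_{-2}=1, q_{-1}=0):
  i=0: a_0=34, p_0 = 34*1 + 0 = 34, q_0 = 34*0 + 1 = 1.
  i=1: a_1=1, p_1 = 1*34 + 1 = 35, q_1 = 1*1 + 0 = 1.
  i=2: a_2=2, p_2 = 2*35 + 34 = 104, q_2 = 2*1 + 1 = 3.
  i=3: a_3=5, p_3 = 5*104 + 35 = 555, q_3 = 5*3 + 1 = 16.
  i=4: a_4=1, p_4 = 1*555 + 104 = 659, q_4 = 1*16 + 3 = 19.
  i=5: a_5=33, p_5 = 33*659 + 555 = 22302, q_5 = 33*19 + 16 = 643.
  i=6: a_6=1, p_6 = 1*22302 + 659 = 22961, q_6 = 1*643 + 19 = 662.
  i=7: a_7=5, p_7 = 5*22961 + 22302 = 137107, q_7 = 5*662 + 643 = 3953.
  i=8: a_8=2, p_8 = 2*137107 + 22961 = 297175, q_8 = 2*3953 + 662 = 8568.
  i=9: a_9=1, p_9 = 1*297175 + 137107 = 434282, q_9 = 1*8568 + 3953 = 12521.
Check: 434282^2 - 1203*12521^2 = 188600855524 - 188600855523 = 1, so (x, y) = (434282, 12521) solves the equation, and by the theorem it is the least positive solution.

(x, y) = (434282, 12521)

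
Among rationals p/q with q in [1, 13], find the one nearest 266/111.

Expand x = 266/111 as a continued fraction with the Euclidean algorithm:
  266 = 2*111 + 44, so a_0 = 2.
  111 = 2*44 + 23, so a_1 = 2.
  44 = 1*23 + 21, so a_2 = 1.
  23 = 1*21 + 2, so a_3 = 1.
  21 = 10*2 + 1, so a_4 = 10.
  2 = 2*1 + 0, so a_5 = 2.
so x = [2; 2, 1, 1, 10, 2].
Convergents (p_i = a_i*p_{i-1} + p_{i-2}, q_i = a_i*q_{i-1} + q_{i-2} with p_{-2}=0, p_{-1}=1, q_{-2}=1, q_{-1}=0), until the denominator exceeds 13:
  i=0: a_0=2, p_0 = 2*1 + 0 = 2, q_0 = 2*0 + 1 = 1.
  i=1: a_1=2, p_1 = 2*2 + 1 = 5, q_1 = 2*1 + 0 = 2.
  i=2: a_2=1, p_2 = 1*5 + 2 = 7, q_2 = 1*2 + 1 = 3.
  i=3: a_3=1, p_3 = 1*7 + 5 = 12, q_3 = 1*3 + 2 = 5.
  i=4: a_4=10, p_4 = 10*12 + 7 = 127, q_4 = 10*5 + 3 = 53.
q_4 = 53 > 13, so the last convergent with denominator <= 13 is p_3/q_3 = 12/5.
The closest fraction with denominator <= 13 is either p_3/q_3 or the intermediate fraction (k*p_3 + p_2)/(k*q_3 + q_2) with the largest k >= 1 whose denominator stays <= 13; these approach x as k grows, and every other convergent or intermediate fraction in range is farther away.
Largest k: floor((13 - q_2)/q_3) = floor((13 - 3)/5) = 2.
That gives (2*12 + 7)/(2*5 + 3) = 31/13.
Compare the errors: |x - 12/5| = |266*5 - 12*111|/(111*5) = 2/555, and |x - 31/13| = |266*13 - 31*111|/(111*13) = 17/1443.
Cross-multiplying, 2*1443 = 2886 < 9435 = 17*555, so 2/555 is smaller: the convergent 12/5 is closer to x than 31/13.

12/5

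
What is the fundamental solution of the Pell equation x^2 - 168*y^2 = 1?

First expand sqrt(168) as a continued fraction. With x_i = (sqrt(168) + m_i)/d_i and (m_0, d_0) = (0, 1): a_0 = floor(sqrt(168)) = 12, since 12^2 = 144 <= 168 < 169 = 13^2.
Iterate m_{i+1} = d_i*a_i - m_i, d_{i+1} = (168 - m_{i+1}^2)/d_i, a_{i+1} = floor((a_0 + m_{i+1})/d_{i+1}):
  m_1 = 1*12 - 0 = 12, d_1 = (168 - 12^2)/1 = 24/1 = 24, a_1 = floor((12 + 12)/24) = 1.
  m_2 = 24*1 - 12 = 12, d_2 = (168 - 12^2)/24 = 24/24 = 1, a_2 = floor((12 + 12)/1) = 24.
  m_3 = 1*24 - 12 = 12, d_3 = (168 - 12^2)/1 = 24/1 = 24: (m_3, d_3) = (m_1, d_1) = (12, 24), so from here the quotients repeat a_1, a_2; the period length is 2.
So sqrt(168) = [12; (1, 24)] with period length k = 2.
k is even, so the fundamental solution of x^2 - 168y^2 = 1 is (p_{k-1}, q_{k-1}) = (p_1, q_1); compute convergents through index 1.
Convergents (p_i = a_i*p_{i-1} + p_{i-2}, q_i = a_i*q_{i-1} + q_{i-2} with p_{-2}=0, p_{-1}=1, q_{-2}=1, q_{-1}=0):
  i=0: a_0=12, p_0 = 12*1 + 0 = 12, q_0 = 12*0 + 1 = 1.
  i=1: a_1=1, p_1 = 1*12 + 1 = 13, q_1 = 1*1 + 0 = 1.
Check: 13^2 - 168*1^2 = 169 - 168 = 1, so (x, y) = (13, 1) solves the equation, and by the theorem it is the least positive solution.

(x, y) = (13, 1)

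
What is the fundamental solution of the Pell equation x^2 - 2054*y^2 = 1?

(x, y) = (1877199, 41420)

First expand sqrt(2054) as a continued fraction. With x_i = (sqrt(2054) + m_i)/d_i and (m_0, d_0) = (0, 1): a_0 = floor(sqrt(2054)) = 45, since 45^2 = 2025 <= 2054 < 2116 = 46^2.
Iterate m_{i+1} = d_i*a_i - m_i, d_{i+1} = (2054 - m_{i+1}^2)/d_i, a_{i+1} = floor((a_0 + m_{i+1})/d_{i+1}):
  m_1 = 1*45 - 0 = 45, d_1 = (2054 - 45^2)/1 = 29/1 = 29, a_1 = floor((45 + 45)/29) = 3.
  m_2 = 29*3 - 45 = 42, d_2 = (2054 - 42^2)/29 = 290/29 = 10, a_2 = floor((45 + 42)/10) = 8.
  m_3 = 10*8 - 42 = 38, d_3 = (2054 - 38^2)/10 = 610/10 = 61, a_3 = floor((45 + 38)/61) = 1.
  m_4 = 61*1 - 38 = 23, d_4 = (2054 - 23^2)/61 = 1525/61 = 25, a_4 = floor((45 + 23)/25) = 2.
  m_5 = 25*2 - 23 = 27, d_5 = (2054 - 27^2)/25 = 1325/25 = 53, a_5 = floor((45 + 27)/53) = 1.
  m_6 = 53*1 - 27 = 26, d_6 = (2054 - 26^2)/53 = 1378/53 = 26, a_6 = floor((45 + 26)/26) = 2.
  m_7 = 26*2 - 26 = 26, d_7 = (2054 - 26^2)/26 = 1378/26 = 53, a_7 = floor((45 + 26)/53) = 1.
  m_8 = 53*1 - 26 = 27, d_8 = (2054 - 27^2)/53 = 1325/53 = 25, a_8 = floor((45 + 27)/25) = 2.
  m_9 = 25*2 - 27 = 23, d_9 = (2054 - 23^2)/25 = 1525/25 = 61, a_9 = floor((45 + 23)/61) = 1.
  m_10 = 61*1 - 23 = 38, d_10 = (2054 - 38^2)/61 = 610/61 = 10, a_10 = floor((45 + 38)/10) = 8.
  m_11 = 10*8 - 38 = 42, d_11 = (2054 - 42^2)/10 = 290/10 = 29, a_11 = floor((45 + 42)/29) = 3.
  m_12 = 29*3 - 42 = 45, d_12 = (2054 - 45^2)/29 = 29/29 = 1, a_12 = floor((45 + 45)/1) = 90.
  m_13 = 1*90 - 45 = 45, d_13 = (2054 - 45^2)/1 = 29/1 = 29: (m_13, d_13) = (m_1, d_1) = (45, 29), so from here the quotients repeat a_1, ..., a_12; the period length is 12.
So sqrt(2054) = [45; (3, 8, 1, 2, 1, 2, 1, 2, 1, 8, 3, 90)] with period length k = 12.
k is even, so the fundamental solution of x^2 - 2054y^2 = 1 is (p_{k-1}, q_{k-1}) = (p_11, q_11); compute convergents through index 11.
Convergents (p_i = a_i*p_{i-1} + p_{i-2}, q_i = a_i*q_{i-1} + q_{i-2} with p_{-2}=0, p_{-1}=1, q_{-2}=1, q_{-1}=0):
  i=0: a_0=45, p_0 = 45*1 + 0 = 45, q_0 = 45*0 + 1 = 1.
  i=1: a_1=3, p_1 = 3*45 + 1 = 136, q_1 = 3*1 + 0 = 3.
  i=2: a_2=8, p_2 = 8*136 + 45 = 1133, q_2 = 8*3 + 1 = 25.
  i=3: a_3=1, p_3 = 1*1133 + 136 = 1269, q_3 = 1*25 + 3 = 28.
  i=4: a_4=2, p_4 = 2*1269 + 1133 = 3671, q_4 = 2*28 + 25 = 81.
  i=5: a_5=1, p_5 = 1*3671 + 1269 = 4940, q_5 = 1*81 + 28 = 109.
  i=6: a_6=2, p_6 = 2*4940 + 3671 = 13551, q_6 = 2*109 + 81 = 299.
  i=7: a_7=1, p_7 = 1*13551 + 4940 = 18491, q_7 = 1*299 + 109 = 408.
  i=8: a_8=2, p_8 = 2*18491 + 13551 = 50533, q_8 = 2*408 + 299 = 1115.
  i=9: a_9=1, p_9 = 1*50533 + 18491 = 69024, q_9 = 1*1115 + 408 = 1523.
  i=10: a_10=8, p_10 = 8*69024 + 50533 = 602725, q_10 = 8*1523 + 1115 = 13299.
  i=11: a_11=3, p_11 = 3*602725 + 69024 = 1877199, q_11 = 3*13299 + 1523 = 41420.
Check: 1877199^2 - 2054*41420^2 = 3523876085601 - 3523876085600 = 1, so (x, y) = (1877199, 41420) solves the equation, and by the theorem it is the least positive solution.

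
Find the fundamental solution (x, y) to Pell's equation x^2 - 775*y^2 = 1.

(x, y) = (4620799, 165984)

First expand sqrt(775) as a continued fraction. With x_i = (sqrt(775) + m_i)/d_i and (m_0, d_0) = (0, 1): a_0 = floor(sqrt(775)) = 27, since 27^2 = 729 <= 775 < 784 = 28^2.
Iterate m_{i+1} = d_i*a_i - m_i, d_{i+1} = (775 - m_{i+1}^2)/d_i, a_{i+1} = floor((a_0 + m_{i+1})/d_{i+1}):
  m_1 = 1*27 - 0 = 27, d_1 = (775 - 27^2)/1 = 46/1 = 46, a_1 = floor((27 + 27)/46) = 1.
  m_2 = 46*1 - 27 = 19, d_2 = (775 - 19^2)/46 = 414/46 = 9, a_2 = floor((27 + 19)/9) = 5.
  m_3 = 9*5 - 19 = 26, d_3 = (775 - 26^2)/9 = 99/9 = 11, a_3 = floor((27 + 26)/11) = 4.
  m_4 = 11*4 - 26 = 18, d_4 = (775 - 18^2)/11 = 451/11 = 41, a_4 = floor((27 + 18)/41) = 1.
  m_5 = 41*1 - 18 = 23, d_5 = (775 - 23^2)/41 = 246/41 = 6, a_5 = floor((27 + 23)/6) = 8.
  m_6 = 6*8 - 23 = 25, d_6 = (775 - 25^2)/6 = 150/6 = 25, a_6 = floor((27 + 25)/25) = 2.
  m_7 = 25*2 - 25 = 25, d_7 = (775 - 25^2)/25 = 150/25 = 6, a_7 = floor((27 + 25)/6) = 8.
  m_8 = 6*8 - 25 = 23, d_8 = (775 - 23^2)/6 = 246/6 = 41, a_8 = floor((27 + 23)/41) = 1.
  m_9 = 41*1 - 23 = 18, d_9 = (775 - 18^2)/41 = 451/41 = 11, a_9 = floor((27 + 18)/11) = 4.
  m_10 = 11*4 - 18 = 26, d_10 = (775 - 26^2)/11 = 99/11 = 9, a_10 = floor((27 + 26)/9) = 5.
  m_11 = 9*5 - 26 = 19, d_11 = (775 - 19^2)/9 = 414/9 = 46, a_11 = floor((27 + 19)/46) = 1.
  m_12 = 46*1 - 19 = 27, d_12 = (775 - 27^2)/46 = 46/46 = 1, a_12 = floor((27 + 27)/1) = 54.
  m_13 = 1*54 - 27 = 27, d_13 = (775 - 27^2)/1 = 46/1 = 46: (m_13, d_13) = (m_1, d_1) = (27, 46), so from here the quotients repeat a_1, ..., a_12; the period length is 12.
So sqrt(775) = [27; (1, 5, 4, 1, 8, 2, 8, 1, 4, 5, 1, 54)] with period length k = 12.
k is even, so the fundamental solution of x^2 - 775y^2 = 1 is (p_{k-1}, q_{k-1}) = (p_11, q_11); compute convergents through index 11.
Convergents (p_i = a_i*p_{i-1} + p_{i-2}, q_i = a_i*q_{i-1} + q_{i-2} with p_{-2}=0, p_{-1}=1, q_{-2}=1, q_{-1}=0):
  i=0: a_0=27, p_0 = 27*1 + 0 = 27, q_0 = 27*0 + 1 = 1.
  i=1: a_1=1, p_1 = 1*27 + 1 = 28, q_1 = 1*1 + 0 = 1.
  i=2: a_2=5, p_2 = 5*28 + 27 = 167, q_2 = 5*1 + 1 = 6.
  i=3: a_3=4, p_3 = 4*167 + 28 = 696, q_3 = 4*6 + 1 = 25.
  i=4: a_4=1, p_4 = 1*696 + 167 = 863, q_4 = 1*25 + 6 = 31.
  i=5: a_5=8, p_5 = 8*863 + 696 = 7600, q_5 = 8*31 + 25 = 273.
  i=6: a_6=2, p_6 = 2*7600 + 863 = 16063, q_6 = 2*273 + 31 = 577.
  i=7: a_7=8, p_7 = 8*16063 + 7600 = 136104, q_7 = 8*577 + 273 = 4889.
  i=8: a_8=1, p_8 = 1*136104 + 16063 = 152167, q_8 = 1*4889 + 577 = 5466.
  i=9: a_9=4, p_9 = 4*152167 + 136104 = 744772, q_9 = 4*5466 + 4889 = 26753.
  i=10: a_10=5, p_10 = 5*744772 + 152167 = 3876027, q_10 = 5*26753 + 5466 = 139231.
  i=11: a_11=1, p_11 = 1*3876027 + 744772 = 4620799, q_11 = 1*139231 + 26753 = 165984.
Check: 4620799^2 - 775*165984^2 = 21351783398401 - 21351783398400 = 1, so (x, y) = (4620799, 165984) solves the equation, and by the theorem it is the least positive solution.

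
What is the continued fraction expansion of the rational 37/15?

Run the Euclidean algorithm on 37 and 15; the successive quotients are the partial quotients a_0, a_1, ... (each step inverts the fractional part left over by the previous one):
  37 = 2*15 + 7, so a_0 = 2.
  15 = 2*7 + 1, so a_1 = 2.
  7 = 7*1 + 0, so a_2 = 7.
The remainder reaches 0 after 3 divisions, so the expansion has 3 partial quotients, read off in order.

[2; 2, 7]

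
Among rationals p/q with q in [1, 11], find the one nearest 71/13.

60/11

Expand x = 71/13 as a continued fraction with the Euclidean algorithm:
  71 = 5*13 + 6, so a_0 = 5.
  13 = 2*6 + 1, so a_1 = 2.
  6 = 6*1 + 0, so a_2 = 6.
so x = [5; 2, 6].
Convergents (p_i = a_i*p_{i-1} + p_{i-2}, q_i = a_i*q_{i-1} + q_{i-2} with p_{-2}=0, p_{-1}=1, q_{-2}=1, q_{-1}=0), until the denominator exceeds 11:
  i=0: a_0=5, p_0 = 5*1 + 0 = 5, q_0 = 5*0 + 1 = 1.
  i=1: a_1=2, p_1 = 2*5 + 1 = 11, q_1 = 2*1 + 0 = 2.
  i=2: a_2=6, p_2 = 6*11 + 5 = 71, q_2 = 6*2 + 1 = 13.
q_2 = 13 > 11, so the last convergent with denominator <= 11 is p_1/q_1 = 11/2.
The closest fraction with denominator <= 11 is either p_1/q_1 or the intermediate fraction (k*p_1 + p_0)/(k*q_1 + q_0) with the largest k >= 1 whose denominator stays <= 11; these approach x as k grows, and every other convergent or intermediate fraction in range is farther away.
Largest k: floor((11 - q_0)/q_1) = floor((11 - 1)/2) = 5.
That gives (5*11 + 5)/(5*2 + 1) = 60/11.
Compare the errors: |x - 11/2| = |71*2 - 11*13|/(13*2) = 1/26, and |x - 60/11| = |71*11 - 60*13|/(13*11) = 1/143.
Cross-multiplying, 1*26 = 26 < 143 = 1*143, so 1/143 is smaller: the intermediate fraction 60/11 is closer to x than 11/2.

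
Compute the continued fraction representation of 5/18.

[0; 3, 1, 1, 2]

Run the Euclidean algorithm on 5 and 18; the successive quotients are the partial quotients a_0, a_1, ... (each step inverts the fractional part left over by the previous one):
  5 = 0*18 + 5, so a_0 = 0.
  18 = 3*5 + 3, so a_1 = 3.
  5 = 1*3 + 2, so a_2 = 1.
  3 = 1*2 + 1, so a_3 = 1.
  2 = 2*1 + 0, so a_4 = 2.
The remainder reaches 0 after 5 divisions, so the expansion has 5 partial quotients, read off in order.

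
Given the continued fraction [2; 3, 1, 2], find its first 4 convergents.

2/1, 7/3, 9/4, 25/11

Using the convergent recurrence p_i = a_i*p_{i-1} + p_{i-2}, q_i = a_i*q_{i-1} + q_{i-2} with p_{-2}=0, p_{-1}=1, q_{-2}=1, q_{-1}=0:
  i=0: a_0=2, p_0 = 2*1 + 0 = 2, q_0 = 2*0 + 1 = 1.
  i=1: a_1=3, p_1 = 3*2 + 1 = 7, q_1 = 3*1 + 0 = 3.
  i=2: a_2=1, p_2 = 1*7 + 2 = 9, q_2 = 1*3 + 1 = 4.
  i=3: a_3=2, p_3 = 2*9 + 7 = 25, q_3 = 2*4 + 3 = 11.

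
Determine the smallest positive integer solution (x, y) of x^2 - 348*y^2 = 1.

First expand sqrt(348) as a continued fraction. With x_i = (sqrt(348) + m_i)/d_i and (m_0, d_0) = (0, 1): a_0 = floor(sqrt(348)) = 18, since 18^2 = 324 <= 348 < 361 = 19^2.
Iterate m_{i+1} = d_i*a_i - m_i, d_{i+1} = (348 - m_{i+1}^2)/d_i, a_{i+1} = floor((a_0 + m_{i+1})/d_{i+1}):
  m_1 = 1*18 - 0 = 18, d_1 = (348 - 18^2)/1 = 24/1 = 24, a_1 = floor((18 + 18)/24) = 1.
  m_2 = 24*1 - 18 = 6, d_2 = (348 - 6^2)/24 = 312/24 = 13, a_2 = floor((18 + 6)/13) = 1.
  m_3 = 13*1 - 6 = 7, d_3 = (348 - 7^2)/13 = 299/13 = 23, a_3 = floor((18 + 7)/23) = 1.
  m_4 = 23*1 - 7 = 16, d_4 = (348 - 16^2)/23 = 92/23 = 4, a_4 = floor((18 + 16)/4) = 8.
  m_5 = 4*8 - 16 = 16, d_5 = (348 - 16^2)/4 = 92/4 = 23, a_5 = floor((18 + 16)/23) = 1.
  m_6 = 23*1 - 16 = 7, d_6 = (348 - 7^2)/23 = 299/23 = 13, a_6 = floor((18 + 7)/13) = 1.
  m_7 = 13*1 - 7 = 6, d_7 = (348 - 6^2)/13 = 312/13 = 24, a_7 = floor((18 + 6)/24) = 1.
  m_8 = 24*1 - 6 = 18, d_8 = (348 - 18^2)/24 = 24/24 = 1, a_8 = floor((18 + 18)/1) = 36.
  m_9 = 1*36 - 18 = 18, d_9 = (348 - 18^2)/1 = 24/1 = 24: (m_9, d_9) = (m_1, d_1) = (18, 24), so from here the quotients repeat a_1, ..., a_8; the period length is 8.
So sqrt(348) = [18; (1, 1, 1, 8, 1, 1, 1, 36)] with period length k = 8.
k is even, so the fundamental solution of x^2 - 348y^2 = 1 is (p_{k-1}, q_{k-1}) = (p_7, q_7); compute convergents through index 7.
Convergents (p_i = a_i*p_{i-1} + p_{i-2}, q_i = a_i*q_{i-1} + q_{i-2} with p_{-2}=0, p_{-1}=1, q_{-2}=1, q_{-1}=0):
  i=0: a_0=18, p_0 = 18*1 + 0 = 18, q_0 = 18*0 + 1 = 1.
  i=1: a_1=1, p_1 = 1*18 + 1 = 19, q_1 = 1*1 + 0 = 1.
  i=2: a_2=1, p_2 = 1*19 + 18 = 37, q_2 = 1*1 + 1 = 2.
  i=3: a_3=1, p_3 = 1*37 + 19 = 56, q_3 = 1*2 + 1 = 3.
  i=4: a_4=8, p_4 = 8*56 + 37 = 485, q_4 = 8*3 + 2 = 26.
  i=5: a_5=1, p_5 = 1*485 + 56 = 541, q_5 = 1*26 + 3 = 29.
  i=6: a_6=1, p_6 = 1*541 + 485 = 1026, q_6 = 1*29 + 26 = 55.
  i=7: a_7=1, p_7 = 1*1026 + 541 = 1567, q_7 = 1*55 + 29 = 84.
Check: 1567^2 - 348*84^2 = 2455489 - 2455488 = 1, so (x, y) = (1567, 84) solves the equation, and by the theorem it is the least positive solution.

(x, y) = (1567, 84)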